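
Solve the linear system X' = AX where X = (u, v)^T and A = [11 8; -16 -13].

Coefficient matrix A = [[11, 8], [-16, -13]].
Characteristic polynomial det(A - λI) = λ^2 + 2λ - 15 = 0.
Eigenvalues λ = -5, 3.
For λ=-5: (A-λI) row 1 is [16, 8], so an eigenvector is (1, -2).
For λ=3: (A-λI) row 1 is [8, 8], so an eigenvector is (-1, 1).
General solution: K_1e^(-5t)(1,-2) + K_2e^(3t)(-1,1).

u(t) = K_1e^(-5t) - K_2e^(3t), v(t) = -2K_1e^(-5t) + K_2e^(3t)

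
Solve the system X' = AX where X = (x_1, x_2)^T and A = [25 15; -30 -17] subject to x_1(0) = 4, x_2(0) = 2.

x_1(t) = 38e^(4t)sin(3t) + 4e^(4t)cos(3t), x_2(t) = -54e^(4t)sin(3t) + 2e^(4t)cos(3t)

Coefficient matrix A = [[25, 15], [-30, -17]].
Characteristic polynomial det(A - λI) = λ^2 - 8λ + 25 = 0.
Eigenvalues λ = 4 ± 3i (complex conjugate pair).
For λ=4+3i: an eigenvector is (-2,3) - i(1,-1) = (-2 - i, 3 + i).
A real fundamental pair from Re and Im of e^((4+3i)t)v: X_1 = e^(4t)(cos(3t)·(-2,3) + sin(3t)·(1,-1)), X_2 = e^(4t)(sin(3t)·(-2,3) - cos(3t)·(1,-1)).
General solution: K_1X_1 + K_2X_2.
Applying x_1(0)=4, x_2(0)=2 gives K_1=6, K_2=-16.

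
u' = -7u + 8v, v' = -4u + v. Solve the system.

u(t) = -c_1e^(-3t)sin(4t) + c_1e^(-3t)cos(4t) + c_2e^(-3t)sin(4t) + c_2e^(-3t)cos(4t), v(t) = -c_1e^(-3t)sin(4t) + c_2e^(-3t)cos(4t)

Coefficient matrix A = [[-7, 8], [-4, 1]].
Characteristic polynomial det(A - λI) = λ^2 + 6λ + 25 = 0.
Eigenvalues λ = -3 ± 4i (complex conjugate pair).
For λ=-3+4i: an eigenvector is (1,0) - i(-1,-1) = (1 + i, 0 + i).
A real fundamental pair from Re and Im of e^((-3+4i)t)v: X_1 = e^(-3t)(cos(4t)·(1,0) + sin(4t)·(-1,-1)), X_2 = e^(-3t)(sin(4t)·(1,0) - cos(4t)·(-1,-1)).
General solution: c_1X_1 + c_2X_2.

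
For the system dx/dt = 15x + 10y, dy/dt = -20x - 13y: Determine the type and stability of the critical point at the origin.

unstable spiral

A = [[15,10],[-20,-13]]; det(A-λI) = λ^2 - 2λ + 5.
λ = 1 ± 2i: positive real part.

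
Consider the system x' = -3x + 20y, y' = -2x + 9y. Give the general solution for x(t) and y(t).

Coefficient matrix A = [[-3, 20], [-2, 9]].
Characteristic polynomial det(A - λI) = λ^2 - 6λ + 13 = 0.
Eigenvalues λ = 3 ± 2i (complex conjugate pair).
For λ=3+2i: an eigenvector is (-1,0) - i(3,1) = (-1 - 3i, 0 - i).
A real fundamental pair from Re and Im of e^((3+2i)t)v: X_1 = e^(3t)(cos(2t)·(-1,0) + sin(2t)·(3,1)), X_2 = e^(3t)(sin(2t)·(-1,0) - cos(2t)·(3,1)).
General solution: c_1X_1 + c_2X_2.

x(t) = 3c_1e^(3t)sin(2t) - c_1e^(3t)cos(2t) - c_2e^(3t)sin(2t) - 3c_2e^(3t)cos(2t), y(t) = c_1e^(3t)sin(2t) - c_2e^(3t)cos(2t)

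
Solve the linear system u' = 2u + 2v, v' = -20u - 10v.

u(t) = C_1e^(-4t)cos(2t) + C_2e^(-4t)sin(2t), v(t) = -C_1e^(-4t)sin(2t) - 3C_1e^(-4t)cos(2t) - 3C_2e^(-4t)sin(2t) + C_2e^(-4t)cos(2t)

Coefficient matrix A = [[2, 2], [-20, -10]].
Characteristic polynomial det(A - λI) = λ^2 + 8λ + 20 = 0.
Eigenvalues λ = -4 ± 2i (complex conjugate pair).
For λ=-4+2i: an eigenvector is (1,-3) - i(0,-1) = (1, -3 + i).
A real fundamental pair from Re and Im of e^((-4+2i)t)v: X_1 = e^(-4t)(cos(2t)·(1,-3) + sin(2t)·(0,-1)), X_2 = e^(-4t)(sin(2t)·(1,-3) - cos(2t)·(0,-1)).
General solution: C_1X_1 + C_2X_2.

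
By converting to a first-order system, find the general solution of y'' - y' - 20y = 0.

y(t) = K_1e^(5t) + K_2e^(-4t)

Let x_1 = y, x_2 = y'. Then x_1' = x_2 and x_2' = 20x_1 + x_2.
A = [[0,1],[20,1]]; det(A-λI) = λ^2 - λ - 20.
Eigenvalues λ = 5, -4 with eigenvectors (1,5), (1,-4).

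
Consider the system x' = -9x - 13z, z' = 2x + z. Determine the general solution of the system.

Coefficient matrix A = [[-9, -13], [2, 1]].
Characteristic polynomial det(A - λI) = λ^2 + 8λ + 17 = 0.
Eigenvalues λ = -4 ± i (complex conjugate pair).
For λ=-4+i: an eigenvector is (-2,1) - i(-3,1) = (-2 + 3i, 1 - i).
A real fundamental pair from Re and Im of e^((-4+i)t)v: X_1 = e^(-4t)(cos(t)·(-2,1) + sin(t)·(-3,1)), X_2 = e^(-4t)(sin(t)·(-2,1) - cos(t)·(-3,1)).
General solution: C_1X_1 + C_2X_2.

x(t) = -3C_1e^(-4t)sin(t) - 2C_1e^(-4t)cos(t) - 2C_2e^(-4t)sin(t) + 3C_2e^(-4t)cos(t), z(t) = C_1e^(-4t)sin(t) + C_1e^(-4t)cos(t) + C_2e^(-4t)sin(t) - C_2e^(-4t)cos(t)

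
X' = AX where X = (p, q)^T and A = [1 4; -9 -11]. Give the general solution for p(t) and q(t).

p(t) = 2c_1e^(-5t) + 2c_2te^(-5t) - c_2e^(-5t), q(t) = -3c_1e^(-5t) - 3c_2te^(-5t) + 2c_2e^(-5t)

Coefficient matrix A = [[1, 4], [-9, -11]].
Characteristic polynomial det(A - λI) = λ^2 + 10λ + 25 = 0.
Single eigenvalue λ = -5 with algebraic multiplicity 2.
Eigenvector v = (2,-3); generalized eigenvector w with (A-λI)w=v is (-1,2).
General solution: e^(-5t)[c_1·v + c_2·(t·v + w)].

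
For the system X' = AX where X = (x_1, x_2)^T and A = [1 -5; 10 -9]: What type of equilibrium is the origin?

stable spiral

A = [[1,-5],[10,-9]]; det(A-λI) = λ^2 + 8λ + 41.
λ = -4 ± 5i: negative real part.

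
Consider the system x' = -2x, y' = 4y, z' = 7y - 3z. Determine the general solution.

x(t) = c_1e^(-2t), y(t) = c_2e^(4t), z(t) = c_2e^(4t) - c_3e^(-3t)

Coefficient matrix A = [[-2, 0, 0], [0, 4, 0], [0, 7, -3]].
det(A - λI) = 0 gives eigenvalues λ = -2, 4, -3.
For λ=-2: eigenvector (1,0,0).
For λ=4: eigenvector (0,1,1).
For λ=-3: eigenvector (0,0,-1).
General solution: c_1e^(-2t)(1,0,0) + c_2e^(4t)(0,1,1) + c_3e^(-3t)(0,0,-1).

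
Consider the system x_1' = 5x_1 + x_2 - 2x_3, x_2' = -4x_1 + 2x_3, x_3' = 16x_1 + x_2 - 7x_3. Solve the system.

x_1(t) = -2C_1e^(-t) - C_2e^(-2t) + C_3e^(t), x_2(t) = 2C_1e^(-t) + C_2e^(-2t), x_3(t) = -5C_1e^(-t) - 3C_2e^(-2t) + 2C_3e^(t)

Coefficient matrix A = [[5, 1, -2], [-4, 0, 2], [16, 1, -7]].
det(A - λI) = 0 gives eigenvalues λ = -1, -2, 1.
For λ=-1: eigenvector (-2,2,-5).
For λ=-2: eigenvector (-1,1,-3).
For λ=1: eigenvector (1,0,2).
General solution: C_1e^(-t)(-2,2,-5) + C_2e^(-2t)(-1,1,-3) + C_3e^(t)(1,0,2).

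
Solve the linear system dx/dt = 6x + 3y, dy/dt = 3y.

Coefficient matrix A = [[6, 3], [0, 3]].
Characteristic polynomial det(A - λI) = λ^2 - 9λ + 18 = 0.
Eigenvalues λ = 3, 6.
For λ=3: (A-λI) row 1 is [3, 3], so an eigenvector is (1, -1).
For λ=6: (A-λI) row 1 is [0, 3], so an eigenvector is (-1, 0).
General solution: c_1e^(3t)(1,-1) + c_2e^(6t)(-1,0).

x(t) = c_1e^(3t) - c_2e^(6t), y(t) = -c_1e^(3t)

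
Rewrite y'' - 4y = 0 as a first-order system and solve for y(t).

Let x_1 = y, x_2 = y'. Then x_1' = x_2 and x_2' = 4x_1.
A = [[0,1],[4,0]]; det(A-λI) = λ^2 - 4.
Eigenvalues λ = 2, -2 with eigenvectors (1,2), (1,-2).

y(t) = C_1e^(2t) + C_2e^(-2t)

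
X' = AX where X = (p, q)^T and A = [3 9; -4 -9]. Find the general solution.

p(t) = 3K_1e^(-3t) + 3K_2te^(-3t) + 2K_2e^(-3t), q(t) = -2K_1e^(-3t) - 2K_2te^(-3t) - K_2e^(-3t)

Coefficient matrix A = [[3, 9], [-4, -9]].
Characteristic polynomial det(A - λI) = λ^2 + 6λ + 9 = 0.
Single eigenvalue λ = -3 with algebraic multiplicity 2.
Eigenvector v = (3,-2); generalized eigenvector w with (A-λI)w=v is (2,-1).
General solution: e^(-3t)[K_1·v + K_2·(t·v + w)].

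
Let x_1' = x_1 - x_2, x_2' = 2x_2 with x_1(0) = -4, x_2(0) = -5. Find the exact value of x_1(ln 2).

2

A = [[1,-1],[0,2]]; eigenvalues λ = 1, 2.
Eigenvectors: (1,0) for λ=1, (-1,1) for λ=2.
From the initial condition, c_1 = -9, c_2 = -5.
x_1(ln 2) = (-9)(2^1)(1) + (-5)(2^2)(-1) = 2.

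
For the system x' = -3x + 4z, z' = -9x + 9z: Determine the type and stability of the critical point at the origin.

A = [[-3,4],[-9,9]]; det(A-λI) = λ^2 - 6λ + 9.
repeated λ = 3 with a single eigenvector.

unstable improper node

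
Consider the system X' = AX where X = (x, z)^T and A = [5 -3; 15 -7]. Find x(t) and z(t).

Coefficient matrix A = [[5, -3], [15, -7]].
Characteristic polynomial det(A - λI) = λ^2 + 2λ + 10 = 0.
Eigenvalues λ = -1 ± 3i (complex conjugate pair).
For λ=-1+3i: an eigenvector is (0,1) - i(-1,-2) = (0 + i, 1 + 2i).
A real fundamental pair from Re and Im of e^((-1+3i)t)v: X_1 = e^(-t)(cos(3t)·(0,1) + sin(3t)·(-1,-2)), X_2 = e^(-t)(sin(3t)·(0,1) - cos(3t)·(-1,-2)).
General solution: K_1X_1 + K_2X_2.

x(t) = -K_1e^(-t)sin(3t) + K_2e^(-t)cos(3t), z(t) = -2K_1e^(-t)sin(3t) + K_1e^(-t)cos(3t) + K_2e^(-t)sin(3t) + 2K_2e^(-t)cos(3t)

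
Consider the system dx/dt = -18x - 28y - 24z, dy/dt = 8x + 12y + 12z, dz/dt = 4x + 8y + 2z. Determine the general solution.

x(t) = 5C_1e^(-2t) - 2C_2e^(-4t) - 4C_3e^(2t), y(t) = -2C_1e^(-2t) + C_2e^(-4t) + 2C_3e^(2t), z(t) = -C_1e^(-2t) + C_3e^(2t)

Coefficient matrix A = [[-18, -28, -24], [8, 12, 12], [4, 8, 2]].
det(A - λI) = 0 gives eigenvalues λ = -2, -4, 2.
For λ=-2: eigenvector (5,-2,-1).
For λ=-4: eigenvector (-2,1,0).
For λ=2: eigenvector (-4,2,1).
General solution: C_1e^(-2t)(5,-2,-1) + C_2e^(-4t)(-2,1,0) + C_3e^(2t)(-4,2,1).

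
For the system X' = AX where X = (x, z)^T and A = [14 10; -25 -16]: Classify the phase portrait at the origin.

A = [[14,10],[-25,-16]]; det(A-λI) = λ^2 + 2λ + 26.
λ = -1 ± 5i: negative real part.

stable spiral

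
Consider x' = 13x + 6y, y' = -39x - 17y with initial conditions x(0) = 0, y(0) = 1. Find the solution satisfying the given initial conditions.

Coefficient matrix A = [[13, 6], [-39, -17]].
Characteristic polynomial det(A - λI) = λ^2 + 4λ + 13 = 0.
Eigenvalues λ = -2 ± 3i (complex conjugate pair).
For λ=-2+3i: an eigenvector is (1,-2) - i(1,-3) = (1 - i, -2 + 3i).
A real fundamental pair from Re and Im of e^((-2+3i)t)v: X_1 = e^(-2t)(cos(3t)·(1,-2) + sin(3t)·(1,-3)), X_2 = e^(-2t)(sin(3t)·(1,-2) - cos(3t)·(1,-3)).
General solution: C_1X_1 + C_2X_2.
Applying x(0)=0, y(0)=1 gives C_1=1, C_2=1.

x(t) = 2e^(-2t)sin(3t), y(t) = -5e^(-2t)sin(3t) + e^(-2t)cos(3t)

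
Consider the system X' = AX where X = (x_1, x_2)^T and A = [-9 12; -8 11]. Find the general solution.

Coefficient matrix A = [[-9, 12], [-8, 11]].
Characteristic polynomial det(A - λI) = λ^2 - 2λ - 3 = 0.
Eigenvalues λ = -1, 3.
For λ=-1: (A-λI) row 1 is [-8, 12], so an eigenvector is (3, 2).
For λ=3: (A-λI) row 1 is [-12, 12], so an eigenvector is (-1, -1).
General solution: c_1e^(-t)(3,2) + c_2e^(3t)(-1,-1).

x_1(t) = 3c_1e^(-t) - c_2e^(3t), x_2(t) = 2c_1e^(-t) - c_2e^(3t)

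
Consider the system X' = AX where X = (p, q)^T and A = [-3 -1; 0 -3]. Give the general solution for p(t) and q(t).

Coefficient matrix A = [[-3, -1], [0, -3]].
Characteristic polynomial det(A - λI) = λ^2 + 6λ + 9 = 0.
Single eigenvalue λ = -3 with algebraic multiplicity 2.
Eigenvector v = (-1,0); generalized eigenvector w with (A-λI)w=v is (3,1).
General solution: e^(-3t)[K_1·v + K_2·(t·v + w)].

p(t) = -K_1e^(-3t) - K_2te^(-3t) + 3K_2e^(-3t), q(t) = K_2e^(-3t)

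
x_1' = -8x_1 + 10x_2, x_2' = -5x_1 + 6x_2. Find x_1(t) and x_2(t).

x_1(t) = c_1e^(-t)sin(t) - 3c_1e^(-t)cos(t) - 3c_2e^(-t)sin(t) - c_2e^(-t)cos(t), x_2(t) = c_1e^(-t)sin(t) - 2c_1e^(-t)cos(t) - 2c_2e^(-t)sin(t) - c_2e^(-t)cos(t)

Coefficient matrix A = [[-8, 10], [-5, 6]].
Characteristic polynomial det(A - λI) = λ^2 + 2λ + 2 = 0.
Eigenvalues λ = -1 ± i (complex conjugate pair).
For λ=-1+i: an eigenvector is (-3,-2) - i(1,1) = (-3 - i, -2 - i).
A real fundamental pair from Re and Im of e^((-1+i)t)v: X_1 = e^(-t)(cos(t)·(-3,-2) + sin(t)·(1,1)), X_2 = e^(-t)(sin(t)·(-3,-2) - cos(t)·(1,1)).
General solution: c_1X_1 + c_2X_2.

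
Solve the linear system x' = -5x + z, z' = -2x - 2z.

Coefficient matrix A = [[-5, 1], [-2, -2]].
Characteristic polynomial det(A - λI) = λ^2 + 7λ + 12 = 0.
Eigenvalues λ = -4, -3.
For λ=-4: (A-λI) row 1 is [-1, 1], so an eigenvector is (1, 1).
For λ=-3: (A-λI) row 1 is [-2, 1], so an eigenvector is (1, 2).
General solution: K_1e^(-4t)(1,1) + K_2e^(-3t)(1,2).

x(t) = K_1e^(-4t) + K_2e^(-3t), z(t) = K_1e^(-4t) + 2K_2e^(-3t)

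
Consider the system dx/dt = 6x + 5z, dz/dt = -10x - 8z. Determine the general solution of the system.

Coefficient matrix A = [[6, 5], [-10, -8]].
Characteristic polynomial det(A - λI) = λ^2 + 2λ + 2 = 0.
Eigenvalues λ = -1 ± i (complex conjugate pair).
For λ=-1+i: an eigenvector is (-2,3) - i(1,-1) = (-2 - i, 3 + i).
A real fundamental pair from Re and Im of e^((-1+i)t)v: X_1 = e^(-t)(cos(t)·(-2,3) + sin(t)·(1,-1)), X_2 = e^(-t)(sin(t)·(-2,3) - cos(t)·(1,-1)).
General solution: c_1X_1 + c_2X_2.

x(t) = c_1e^(-t)sin(t) - 2c_1e^(-t)cos(t) - 2c_2e^(-t)sin(t) - c_2e^(-t)cos(t), z(t) = -c_1e^(-t)sin(t) + 3c_1e^(-t)cos(t) + 3c_2e^(-t)sin(t) + c_2e^(-t)cos(t)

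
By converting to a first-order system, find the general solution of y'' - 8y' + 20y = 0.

y(t) = C_1e^(4t)cos(2t) + C_2e^(4t)sin(2t)

Let x_1 = y, x_2 = y'. Then x_1' = x_2 and x_2' = -20x_1 + 8x_2.
A = [[0,1],[-20,8]]; det(A-λI) = λ^2 - 8λ + 20.
Eigenvalues λ = 4 ± 2i.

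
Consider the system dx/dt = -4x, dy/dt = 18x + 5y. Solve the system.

x(t) = K_1e^(-4t), y(t) = -2K_1e^(-4t) - K_2e^(5t)

Coefficient matrix A = [[-4, 0], [18, 5]].
Characteristic polynomial det(A - λI) = λ^2 - λ - 20 = 0.
Eigenvalues λ = -4, 5.
For λ=-4: (A-λI) row 2 is [18, 9], so an eigenvector is (1, -2).
For λ=5: (A-λI) row 1 is [-9, 0], so an eigenvector is (0, -1).
General solution: K_1e^(-4t)(1,-2) + K_2e^(5t)(0,-1).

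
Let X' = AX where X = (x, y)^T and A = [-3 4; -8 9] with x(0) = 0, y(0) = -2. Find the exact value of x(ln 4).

A = [[-3,4],[-8,9]]; eigenvalues λ = 1, 5.
Eigenvectors: (1,1) for λ=1, (1,2) for λ=5.
From the initial condition, c_1 = 2, c_2 = -2.
x(ln 4) = (2)(4^1)(1) + (-2)(4^5)(1) = -2040.

-2040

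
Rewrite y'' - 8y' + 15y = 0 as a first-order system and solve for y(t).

y(t) = c_1e^(3t) + c_2e^(5t)

Let x_1 = y, x_2 = y'. Then x_1' = x_2 and x_2' = -15x_1 + 8x_2.
A = [[0,1],[-15,8]]; det(A-λI) = λ^2 - 8λ + 15.
Eigenvalues λ = 3, 5 with eigenvectors (1,3), (1,5).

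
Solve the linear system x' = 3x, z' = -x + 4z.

Coefficient matrix A = [[3, 0], [-1, 4]].
Characteristic polynomial det(A - λI) = λ^2 - 7λ + 12 = 0.
Eigenvalues λ = 4, 3.
For λ=4: (A-λI) row 1 is [-1, 0], so an eigenvector is (0, -1).
For λ=3: (A-λI) row 2 is [-1, 1], so an eigenvector is (1, 1).
General solution: C_1e^(4t)(0,-1) + C_2e^(3t)(1,1).

x(t) = C_2e^(3t), z(t) = -C_1e^(4t) + C_2e^(3t)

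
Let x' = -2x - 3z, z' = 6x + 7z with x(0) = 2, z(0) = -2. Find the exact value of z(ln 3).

-6

A = [[-2,-3],[6,7]]; eigenvalues λ = 1, 4.
Eigenvectors: (1,-1) for λ=1, (1,-2) for λ=4.
From the initial condition, c_1 = 2, c_2 = 0.
z(ln 3) = (2)(3^1)(-1) + (0)(3^4)(-2) = -6.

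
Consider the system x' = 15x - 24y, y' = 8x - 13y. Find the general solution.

x(t) = -2C_1e^(3t) + 3C_2e^(-t), y(t) = -C_1e^(3t) + 2C_2e^(-t)

Coefficient matrix A = [[15, -24], [8, -13]].
Characteristic polynomial det(A - λI) = λ^2 - 2λ - 3 = 0.
Eigenvalues λ = 3, -1.
For λ=3: (A-λI) row 1 is [12, -24], so an eigenvector is (-2, -1).
For λ=-1: (A-λI) row 1 is [16, -24], so an eigenvector is (3, 2).
General solution: C_1e^(3t)(-2,-1) + C_2e^(-t)(3,2).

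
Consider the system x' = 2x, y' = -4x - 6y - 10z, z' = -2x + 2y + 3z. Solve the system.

Coefficient matrix A = [[2, 0, 0], [-4, -6, -10], [-2, 2, 3]].
det(A - λI) = 0 gives eigenvalues λ = 2, -2, -1.
For λ=2: eigenvector (1,2,-2).
For λ=-2: eigenvector (0,5,-2).
For λ=-1: eigenvector (0,-2,1).
General solution: c_1e^(2t)(1,2,-2) + c_2e^(-2t)(0,5,-2) + c_3e^(-t)(0,-2,1).

x(t) = c_1e^(2t), y(t) = 2c_1e^(2t) + 5c_2e^(-2t) - 2c_3e^(-t), z(t) = -2c_1e^(2t) - 2c_2e^(-2t) + c_3e^(-t)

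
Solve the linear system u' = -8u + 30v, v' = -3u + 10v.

Coefficient matrix A = [[-8, 30], [-3, 10]].
Characteristic polynomial det(A - λI) = λ^2 - 2λ + 10 = 0.
Eigenvalues λ = 1 ± 3i (complex conjugate pair).
For λ=1+3i: an eigenvector is (-3,-1) - i(-1,0) = (-3 + i, -1).
A real fundamental pair from Re and Im of e^((1+3i)t)v: X_1 = e^(t)(cos(3t)·(-3,-1) + sin(3t)·(-1,0)), X_2 = e^(t)(sin(3t)·(-3,-1) - cos(3t)·(-1,0)).
General solution: c_1X_1 + c_2X_2.

u(t) = -c_1e^(t)sin(3t) - 3c_1e^(t)cos(3t) - 3c_2e^(t)sin(3t) + c_2e^(t)cos(3t), v(t) = -c_1e^(t)cos(3t) - c_2e^(t)sin(3t)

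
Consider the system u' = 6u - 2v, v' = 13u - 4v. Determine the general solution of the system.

u(t) = -C_1e^(t)sin(t) - C_1e^(t)cos(t) - C_2e^(t)sin(t) + C_2e^(t)cos(t), v(t) = -3C_1e^(t)sin(t) - 2C_1e^(t)cos(t) - 2C_2e^(t)sin(t) + 3C_2e^(t)cos(t)

Coefficient matrix A = [[6, -2], [13, -4]].
Characteristic polynomial det(A - λI) = λ^2 - 2λ + 2 = 0.
Eigenvalues λ = 1 ± i (complex conjugate pair).
For λ=1+i: an eigenvector is (-1,-2) - i(-1,-3) = (-1 + i, -2 + 3i).
A real fundamental pair from Re and Im of e^((1+i)t)v: X_1 = e^(t)(cos(t)·(-1,-2) + sin(t)·(-1,-3)), X_2 = e^(t)(sin(t)·(-1,-2) - cos(t)·(-1,-3)).
General solution: C_1X_1 + C_2X_2.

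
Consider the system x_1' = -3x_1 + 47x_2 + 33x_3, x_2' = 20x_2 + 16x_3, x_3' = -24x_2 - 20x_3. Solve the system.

Coefficient matrix A = [[-3, 47, 33], [0, 20, 16], [0, -24, -20]].
det(A - λI) = 0 gives eigenvalues λ = -3, 4, -4.
For λ=-3: eigenvector (1,0,0).
For λ=4: eigenvector (2,1,-1).
For λ=-4: eigenvector (-5,-2,3).
General solution: C_1e^(-3t)(1,0,0) + C_2e^(4t)(2,1,-1) + C_3e^(-4t)(-5,-2,3).

x_1(t) = C_1e^(-3t) + 2C_2e^(4t) - 5C_3e^(-4t), x_2(t) = C_2e^(4t) - 2C_3e^(-4t), x_3(t) = -C_2e^(4t) + 3C_3e^(-4t)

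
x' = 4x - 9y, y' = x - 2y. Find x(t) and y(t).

Coefficient matrix A = [[4, -9], [1, -2]].
Characteristic polynomial det(A - λI) = λ^2 - 2λ + 1 = 0.
Single eigenvalue λ = 1 with algebraic multiplicity 2.
Eigenvector v = (3,1); generalized eigenvector w with (A-λI)w=v is (-2,-1).
General solution: e^(t)[K_1·v + K_2·(t·v + w)].

x(t) = 3K_1e^(t) + 3K_2te^(t) - 2K_2e^(t), y(t) = K_1e^(t) + K_2te^(t) - K_2e^(t)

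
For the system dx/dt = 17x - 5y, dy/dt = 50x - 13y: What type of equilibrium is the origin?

unstable spiral

A = [[17,-5],[50,-13]]; det(A-λI) = λ^2 - 4λ + 29.
λ = 2 ± 5i: positive real part.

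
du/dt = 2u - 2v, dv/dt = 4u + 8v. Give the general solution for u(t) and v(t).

Coefficient matrix A = [[2, -2], [4, 8]].
Characteristic polynomial det(A - λI) = λ^2 - 10λ + 24 = 0.
Eigenvalues λ = 6, 4.
For λ=6: (A-λI) row 1 is [-4, -2], so an eigenvector is (1, -2).
For λ=4: (A-λI) row 1 is [-2, -2], so an eigenvector is (1, -1).
General solution: C_1e^(6t)(1,-2) + C_2e^(4t)(1,-1).

u(t) = C_1e^(6t) + C_2e^(4t), v(t) = -2C_1e^(6t) - C_2e^(4t)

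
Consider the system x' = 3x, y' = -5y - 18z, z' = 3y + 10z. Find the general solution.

Coefficient matrix A = [[3, 0, 0], [0, -5, -18], [0, 3, 10]].
det(A - λI) = 0 gives eigenvalues λ = 3, 4, 1.
For λ=3: eigenvector (1,0,0).
For λ=4: eigenvector (0,-2,1).
For λ=1: eigenvector (0,3,-1).
General solution: K_1e^(3t)(1,0,0) + K_2e^(4t)(0,-2,1) + K_3e^(t)(0,3,-1).

x(t) = K_1e^(3t), y(t) = -2K_2e^(4t) + 3K_3e^(t), z(t) = K_2e^(4t) - K_3e^(t)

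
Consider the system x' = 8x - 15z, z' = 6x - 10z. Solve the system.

Coefficient matrix A = [[8, -15], [6, -10]].
Characteristic polynomial det(A - λI) = λ^2 + 2λ + 10 = 0.
Eigenvalues λ = -1 ± 3i (complex conjugate pair).
For λ=-1+3i: an eigenvector is (-2,-1) - i(-1,-1) = (-2 + i, -1 + i).
A real fundamental pair from Re and Im of e^((-1+3i)t)v: X_1 = e^(-t)(cos(3t)·(-2,-1) + sin(3t)·(-1,-1)), X_2 = e^(-t)(sin(3t)·(-2,-1) - cos(3t)·(-1,-1)).
General solution: C_1X_1 + C_2X_2.

x(t) = -C_1e^(-t)sin(3t) - 2C_1e^(-t)cos(3t) - 2C_2e^(-t)sin(3t) + C_2e^(-t)cos(3t), z(t) = -C_1e^(-t)sin(3t) - C_1e^(-t)cos(3t) - C_2e^(-t)sin(3t) + C_2e^(-t)cos(3t)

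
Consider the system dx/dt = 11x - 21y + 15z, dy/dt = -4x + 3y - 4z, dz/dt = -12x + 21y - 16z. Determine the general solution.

Coefficient matrix A = [[11, -21, 15], [-4, 3, -4], [-12, 21, -16]].
det(A - λI) = 0 gives eigenvalues λ = -4, 3, -1.
For λ=-4: eigenvector (1,0,-1).
For λ=3: eigenvector (-3,1,3).
For λ=-1: eigenvector (-2,1,3).
General solution: K_1e^(-4t)(1,0,-1) + K_2e^(3t)(-3,1,3) + K_3e^(-t)(-2,1,3).

x(t) = K_1e^(-4t) - 3K_2e^(3t) - 2K_3e^(-t), y(t) = K_2e^(3t) + K_3e^(-t), z(t) = -K_1e^(-4t) + 3K_2e^(3t) + 3K_3e^(-t)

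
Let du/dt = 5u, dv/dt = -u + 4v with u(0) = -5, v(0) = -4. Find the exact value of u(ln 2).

-160

A = [[5,0],[-1,4]]; eigenvalues λ = 4, 5.
Eigenvectors: (0,1) for λ=4, (-1,1) for λ=5.
From the initial condition, c_1 = -9, c_2 = 5.
u(ln 2) = (-9)(2^4)(0) + (5)(2^5)(-1) = -160.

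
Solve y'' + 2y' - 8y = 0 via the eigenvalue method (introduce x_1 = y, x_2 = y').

y(t) = c_1e^(2t) + c_2e^(-4t)

Let x_1 = y, x_2 = y'. Then x_1' = x_2 and x_2' = 8x_1 - 2x_2.
A = [[0,1],[8,-2]]; det(A-λI) = λ^2 + 2λ - 8.
Eigenvalues λ = 2, -4 with eigenvectors (1,2), (1,-4).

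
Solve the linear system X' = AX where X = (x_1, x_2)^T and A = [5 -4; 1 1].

Coefficient matrix A = [[5, -4], [1, 1]].
Characteristic polynomial det(A - λI) = λ^2 - 6λ + 9 = 0.
Single eigenvalue λ = 3 with algebraic multiplicity 2.
Eigenvector v = (2,1); generalized eigenvector w with (A-λI)w=v is (-1,-1).
General solution: e^(3t)[K_1·v + K_2·(t·v + w)].

x_1(t) = 2K_1e^(3t) + 2K_2te^(3t) - K_2e^(3t), x_2(t) = K_1e^(3t) + K_2te^(3t) - K_2e^(3t)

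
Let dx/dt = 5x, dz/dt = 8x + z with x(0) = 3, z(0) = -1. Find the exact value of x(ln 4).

3072

A = [[5,0],[8,1]]; eigenvalues λ = 1, 5.
Eigenvectors: (0,1) for λ=1, (-1,-2) for λ=5.
From the initial condition, c_1 = -7, c_2 = -3.
x(ln 4) = (-7)(4^1)(0) + (-3)(4^5)(-1) = 3072.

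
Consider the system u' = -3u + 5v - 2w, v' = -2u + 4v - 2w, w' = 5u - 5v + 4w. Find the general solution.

u(t) = C_1e^(2t) - C_2e^(-t) - C_3e^(4t), v(t) = C_1e^(2t) - C_3e^(4t), w(t) = C_2e^(-t) + C_3e^(4t)

Coefficient matrix A = [[-3, 5, -2], [-2, 4, -2], [5, -5, 4]].
det(A - λI) = 0 gives eigenvalues λ = 2, -1, 4.
For λ=2: eigenvector (1,1,0).
For λ=-1: eigenvector (-1,0,1).
For λ=4: eigenvector (-1,-1,1).
General solution: C_1e^(2t)(1,1,0) + C_2e^(-t)(-1,0,1) + C_3e^(4t)(-1,-1,1).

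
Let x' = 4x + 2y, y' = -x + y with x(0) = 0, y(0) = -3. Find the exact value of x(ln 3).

A = [[4,2],[-1,1]]; eigenvalues λ = 3, 2.
Eigenvectors: (-2,1) for λ=3, (-1,1) for λ=2.
From the initial condition, c_1 = 3, c_2 = -6.
x(ln 3) = (3)(3^3)(-2) + (-6)(3^2)(-1) = -108.

-108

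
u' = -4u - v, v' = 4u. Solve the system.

Coefficient matrix A = [[-4, -1], [4, 0]].
Characteristic polynomial det(A - λI) = λ^2 + 4λ + 4 = 0.
Single eigenvalue λ = -2 with algebraic multiplicity 2.
Eigenvector v = (-1,2); generalized eigenvector w with (A-λI)w=v is (-1,3).
General solution: e^(-2t)[K_1·v + K_2·(t·v + w)].

u(t) = -K_1e^(-2t) - K_2te^(-2t) - K_2e^(-2t), v(t) = 2K_1e^(-2t) + 2K_2te^(-2t) + 3K_2e^(-2t)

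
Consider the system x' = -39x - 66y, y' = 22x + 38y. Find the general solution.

Coefficient matrix A = [[-39, -66], [22, 38]].
Characteristic polynomial det(A - λI) = λ^2 + λ - 30 = 0.
Eigenvalues λ = 5, -6.
For λ=5: (A-λI) row 1 is [-44, -66], so an eigenvector is (3, -2).
For λ=-6: (A-λI) row 1 is [-33, -66], so an eigenvector is (2, -1).
General solution: K_1e^(5t)(3,-2) + K_2e^(-6t)(2,-1).

x(t) = 3K_1e^(5t) + 2K_2e^(-6t), y(t) = -2K_1e^(5t) - K_2e^(-6t)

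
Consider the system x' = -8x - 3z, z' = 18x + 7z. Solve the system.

Coefficient matrix A = [[-8, -3], [18, 7]].
Characteristic polynomial det(A - λI) = λ^2 + λ - 2 = 0.
Eigenvalues λ = 1, -2.
For λ=1: (A-λI) row 1 is [-9, -3], so an eigenvector is (1, -3).
For λ=-2: (A-λI) row 1 is [-6, -3], so an eigenvector is (1, -2).
General solution: K_1e^(t)(1,-3) + K_2e^(-2t)(1,-2).

x(t) = K_1e^(t) + K_2e^(-2t), z(t) = -3K_1e^(t) - 2K_2e^(-2t)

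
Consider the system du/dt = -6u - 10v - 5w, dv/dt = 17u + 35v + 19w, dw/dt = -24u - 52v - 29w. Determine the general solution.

u(t) = -C_1e^(4t) + C_3e^(-t), v(t) = 3C_1e^(4t) - C_2e^(-3t) - C_3e^(-t), w(t) = -4C_1e^(4t) + 2C_2e^(-3t) + C_3e^(-t)

Coefficient matrix A = [[-6, -10, -5], [17, 35, 19], [-24, -52, -29]].
det(A - λI) = 0 gives eigenvalues λ = 4, -3, -1.
For λ=4: eigenvector (-1,3,-4).
For λ=-3: eigenvector (0,-1,2).
For λ=-1: eigenvector (1,-1,1).
General solution: C_1e^(4t)(-1,3,-4) + C_2e^(-3t)(0,-1,2) + C_3e^(-t)(1,-1,1).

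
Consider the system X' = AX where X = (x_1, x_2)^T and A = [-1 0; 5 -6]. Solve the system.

Coefficient matrix A = [[-1, 0], [5, -6]].
Characteristic polynomial det(A - λI) = λ^2 + 7λ + 6 = 0.
Eigenvalues λ = -1, -6.
For λ=-1: (A-λI) row 2 is [5, -5], so an eigenvector is (-1, -1).
For λ=-6: (A-λI) row 1 is [5, 0], so an eigenvector is (0, 1).
General solution: K_1e^(-t)(-1,-1) + K_2e^(-6t)(0,1).

x_1(t) = -K_1e^(-t), x_2(t) = -K_1e^(-t) + K_2e^(-6t)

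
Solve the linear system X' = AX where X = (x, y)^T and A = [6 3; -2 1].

x(t) = -c_1e^(3t) + 3c_2e^(4t), y(t) = c_1e^(3t) - 2c_2e^(4t)

Coefficient matrix A = [[6, 3], [-2, 1]].
Characteristic polynomial det(A - λI) = λ^2 - 7λ + 12 = 0.
Eigenvalues λ = 3, 4.
For λ=3: (A-λI) row 1 is [3, 3], so an eigenvector is (-1, 1).
For λ=4: (A-λI) row 1 is [2, 3], so an eigenvector is (3, -2).
General solution: c_1e^(3t)(-1,1) + c_2e^(4t)(3,-2).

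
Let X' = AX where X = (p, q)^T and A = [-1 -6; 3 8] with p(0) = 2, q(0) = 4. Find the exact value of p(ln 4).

A = [[-1,-6],[3,8]]; eigenvalues λ = 2, 5.
Eigenvectors: (2,-1) for λ=2, (-1,1) for λ=5.
From the initial condition, c_1 = 6, c_2 = 10.
p(ln 4) = (6)(4^2)(2) + (10)(4^5)(-1) = -10048.

-10048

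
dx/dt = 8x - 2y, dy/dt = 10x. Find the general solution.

x(t) = c_1e^(4t)cos(2t) + c_2e^(4t)sin(2t), y(t) = c_1e^(4t)sin(2t) + 2c_1e^(4t)cos(2t) + 2c_2e^(4t)sin(2t) - c_2e^(4t)cos(2t)

Coefficient matrix A = [[8, -2], [10, 0]].
Characteristic polynomial det(A - λI) = λ^2 - 8λ + 20 = 0.
Eigenvalues λ = 4 ± 2i (complex conjugate pair).
For λ=4+2i: an eigenvector is (1,2) - i(0,1) = (1, 2 - i).
A real fundamental pair from Re and Im of e^((4+2i)t)v: X_1 = e^(4t)(cos(2t)·(1,2) + sin(2t)·(0,1)), X_2 = e^(4t)(sin(2t)·(1,2) - cos(2t)·(0,1)).
General solution: c_1X_1 + c_2X_2.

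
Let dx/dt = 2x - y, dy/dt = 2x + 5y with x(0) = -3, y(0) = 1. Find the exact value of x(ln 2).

-8

A = [[2,-1],[2,5]]; eigenvalues λ = 4, 3.
Eigenvectors: (-1,2) for λ=4, (-1,1) for λ=3.
From the initial condition, c_1 = -2, c_2 = 5.
x(ln 2) = (-2)(2^4)(-1) + (5)(2^3)(-1) = -8.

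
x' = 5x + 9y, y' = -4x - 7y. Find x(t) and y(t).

Coefficient matrix A = [[5, 9], [-4, -7]].
Characteristic polynomial det(A - λI) = λ^2 + 2λ + 1 = 0.
Single eigenvalue λ = -1 with algebraic multiplicity 2.
Eigenvector v = (3,-2); generalized eigenvector w with (A-λI)w=v is (-1,1).
General solution: e^(-t)[C_1·v + C_2·(t·v + w)].

x(t) = 3C_1e^(-t) + 3C_2te^(-t) - C_2e^(-t), y(t) = -2C_1e^(-t) - 2C_2te^(-t) + C_2e^(-t)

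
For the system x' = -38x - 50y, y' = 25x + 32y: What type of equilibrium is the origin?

A = [[-38,-50],[25,32]]; det(A-λI) = λ^2 + 6λ + 34.
λ = -3 ± 5i: negative real part.

stable spiral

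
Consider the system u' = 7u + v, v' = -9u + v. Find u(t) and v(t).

Coefficient matrix A = [[7, 1], [-9, 1]].
Characteristic polynomial det(A - λI) = λ^2 - 8λ + 16 = 0.
Single eigenvalue λ = 4 with algebraic multiplicity 2.
Eigenvector v = (1,-3); generalized eigenvector w with (A-λI)w=v is (0,1).
General solution: e^(4t)[C_1·v + C_2·(t·v + w)].

u(t) = C_1e^(4t) + C_2te^(4t), v(t) = -3C_1e^(4t) - 3C_2te^(4t) + C_2e^(4t)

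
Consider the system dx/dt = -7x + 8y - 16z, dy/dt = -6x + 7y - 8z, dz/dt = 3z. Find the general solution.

Coefficient matrix A = [[-7, 8, -16], [-6, 7, -8], [0, 0, 3]].
det(A - λI) = 0 gives eigenvalues λ = 1, -1, 3.
For λ=1: eigenvector (1,1,0).
For λ=-1: eigenvector (-4,-3,0).
For λ=3: eigenvector (0,2,1).
General solution: C_1e^(t)(1,1,0) + C_2e^(-t)(-4,-3,0) + C_3e^(3t)(0,2,1).

x(t) = C_1e^(t) - 4C_2e^(-t), y(t) = C_1e^(t) - 3C_2e^(-t) + 2C_3e^(3t), z(t) = C_3e^(3t)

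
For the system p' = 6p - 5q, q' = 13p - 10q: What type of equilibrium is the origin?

A = [[6,-5],[13,-10]]; det(A-λI) = λ^2 + 4λ + 5.
λ = -2 ± i: negative real part.

stable spiral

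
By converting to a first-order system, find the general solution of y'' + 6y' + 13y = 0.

Let x_1 = y, x_2 = y'. Then x_1' = x_2 and x_2' = -13x_1 - 6x_2.
A = [[0,1],[-13,-6]]; det(A-λI) = λ^2 + 6λ + 13.
Eigenvalues λ = -3 ± 2i.

y(t) = C_1e^(-3t)cos(2t) + C_2e^(-3t)sin(2t)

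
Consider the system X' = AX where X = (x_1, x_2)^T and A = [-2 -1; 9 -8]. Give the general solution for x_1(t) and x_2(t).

x_1(t) = -C_1e^(-5t) - C_2te^(-5t), x_2(t) = -3C_1e^(-5t) - 3C_2te^(-5t) + C_2e^(-5t)

Coefficient matrix A = [[-2, -1], [9, -8]].
Characteristic polynomial det(A - λI) = λ^2 + 10λ + 25 = 0.
Single eigenvalue λ = -5 with algebraic multiplicity 2.
Eigenvector v = (-1,-3); generalized eigenvector w with (A-λI)w=v is (0,1).
General solution: e^(-5t)[C_1·v + C_2·(t·v + w)].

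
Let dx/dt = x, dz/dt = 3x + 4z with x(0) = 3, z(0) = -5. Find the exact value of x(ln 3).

A = [[1,0],[3,4]]; eigenvalues λ = 4, 1.
Eigenvectors: (0,1) for λ=4, (1,-1) for λ=1.
From the initial condition, c_1 = -2, c_2 = 3.
x(ln 3) = (-2)(3^4)(0) + (3)(3^1)(1) = 9.

9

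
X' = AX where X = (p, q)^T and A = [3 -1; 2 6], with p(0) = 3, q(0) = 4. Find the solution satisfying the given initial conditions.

p(t) = -7e^(5t) + 10e^(4t), q(t) = 14e^(5t) - 10e^(4t)

Coefficient matrix A = [[3, -1], [2, 6]].
Characteristic polynomial det(A - λI) = λ^2 - 9λ + 20 = 0.
Eigenvalues λ = 4, 5.
For λ=4: (A-λI) row 1 is [-1, -1], so an eigenvector is (-1, 1).
For λ=5: (A-λI) row 1 is [-2, -1], so an eigenvector is (-1, 2).
General solution: C_1e^(4t)(-1,1) + C_2e^(5t)(-1,2).
Applying p(0)=3, q(0)=4 gives C_1=-10, C_2=7.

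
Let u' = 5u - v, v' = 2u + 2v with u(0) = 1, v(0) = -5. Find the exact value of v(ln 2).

16

A = [[5,-1],[2,2]]; eigenvalues λ = 4, 3.
Eigenvectors: (1,1) for λ=4, (-1,-2) for λ=3.
From the initial condition, c_1 = 7, c_2 = 6.
v(ln 2) = (7)(2^4)(1) + (6)(2^3)(-2) = 16.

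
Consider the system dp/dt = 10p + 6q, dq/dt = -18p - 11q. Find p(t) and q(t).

p(t) = -C_1e^(-2t) - 2C_2e^(t), q(t) = 2C_1e^(-2t) + 3C_2e^(t)

Coefficient matrix A = [[10, 6], [-18, -11]].
Characteristic polynomial det(A - λI) = λ^2 + λ - 2 = 0.
Eigenvalues λ = -2, 1.
For λ=-2: (A-λI) row 1 is [12, 6], so an eigenvector is (-1, 2).
For λ=1: (A-λI) row 1 is [9, 6], so an eigenvector is (-2, 3).
General solution: C_1e^(-2t)(-1,2) + C_2e^(t)(-2,3).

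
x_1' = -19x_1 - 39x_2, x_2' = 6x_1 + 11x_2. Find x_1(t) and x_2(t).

Coefficient matrix A = [[-19, -39], [6, 11]].
Characteristic polynomial det(A - λI) = λ^2 + 8λ + 25 = 0.
Eigenvalues λ = -4 ± 3i (complex conjugate pair).
For λ=-4+3i: an eigenvector is (3,-1) - i(-2,1) = (3 + 2i, -1 - i).
A real fundamental pair from Re and Im of e^((-4+3i)t)v: X_1 = e^(-4t)(cos(3t)·(3,-1) + sin(3t)·(-2,1)), X_2 = e^(-4t)(sin(3t)·(3,-1) - cos(3t)·(-2,1)).
General solution: c_1X_1 + c_2X_2.

x_1(t) = -2c_1e^(-4t)sin(3t) + 3c_1e^(-4t)cos(3t) + 3c_2e^(-4t)sin(3t) + 2c_2e^(-4t)cos(3t), x_2(t) = c_1e^(-4t)sin(3t) - c_1e^(-4t)cos(3t) - c_2e^(-4t)sin(3t) - c_2e^(-4t)cos(3t)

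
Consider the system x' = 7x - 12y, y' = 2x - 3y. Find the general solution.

Coefficient matrix A = [[7, -12], [2, -3]].
Characteristic polynomial det(A - λI) = λ^2 - 4λ + 3 = 0.
Eigenvalues λ = 3, 1.
For λ=3: (A-λI) row 1 is [4, -12], so an eigenvector is (3, 1).
For λ=1: (A-λI) row 1 is [6, -12], so an eigenvector is (2, 1).
General solution: C_1e^(3t)(3,1) + C_2e^(t)(2,1).

x(t) = 3C_1e^(3t) + 2C_2e^(t), y(t) = C_1e^(3t) + C_2e^(t)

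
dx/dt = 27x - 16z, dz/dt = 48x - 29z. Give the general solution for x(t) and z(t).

Coefficient matrix A = [[27, -16], [48, -29]].
Characteristic polynomial det(A - λI) = λ^2 + 2λ - 15 = 0.
Eigenvalues λ = -5, 3.
For λ=-5: (A-λI) row 1 is [32, -16], so an eigenvector is (1, 2).
For λ=3: (A-λI) row 1 is [24, -16], so an eigenvector is (-2, -3).
General solution: K_1e^(-5t)(1,2) + K_2e^(3t)(-2,-3).

x(t) = K_1e^(-5t) - 2K_2e^(3t), z(t) = 2K_1e^(-5t) - 3K_2e^(3t)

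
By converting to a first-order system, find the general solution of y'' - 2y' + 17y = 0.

y(t) = c_1e^(t)cos(4t) + c_2e^(t)sin(4t)

Let x_1 = y, x_2 = y'. Then x_1' = x_2 and x_2' = -17x_1 + 2x_2.
A = [[0,1],[-17,2]]; det(A-λI) = λ^2 - 2λ + 17.
Eigenvalues λ = 1 ± 4i.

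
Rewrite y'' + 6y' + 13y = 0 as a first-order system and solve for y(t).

y(t) = C_1e^(-3t)cos(2t) + C_2e^(-3t)sin(2t)

Let x_1 = y, x_2 = y'. Then x_1' = x_2 and x_2' = -13x_1 - 6x_2.
A = [[0,1],[-13,-6]]; det(A-λI) = λ^2 + 6λ + 13.
Eigenvalues λ = -3 ± 2i.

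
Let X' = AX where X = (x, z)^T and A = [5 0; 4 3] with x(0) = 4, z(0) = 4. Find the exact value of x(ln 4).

4096

A = [[5,0],[4,3]]; eigenvalues λ = 5, 3.
Eigenvectors: (1,2) for λ=5, (0,1) for λ=3.
From the initial condition, c_1 = 4, c_2 = -4.
x(ln 4) = (4)(4^5)(1) + (-4)(4^3)(0) = 4096.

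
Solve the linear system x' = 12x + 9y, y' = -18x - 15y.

Coefficient matrix A = [[12, 9], [-18, -15]].
Characteristic polynomial det(A - λI) = λ^2 + 3λ - 18 = 0.
Eigenvalues λ = 3, -6.
For λ=3: (A-λI) row 1 is [9, 9], so an eigenvector is (1, -1).
For λ=-6: (A-λI) row 1 is [18, 9], so an eigenvector is (-1, 2).
General solution: C_1e^(3t)(1,-1) + C_2e^(-6t)(-1,2).

x(t) = C_1e^(3t) - C_2e^(-6t), y(t) = -C_1e^(3t) + 2C_2e^(-6t)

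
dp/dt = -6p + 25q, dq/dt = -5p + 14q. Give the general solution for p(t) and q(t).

Coefficient matrix A = [[-6, 25], [-5, 14]].
Characteristic polynomial det(A - λI) = λ^2 - 8λ + 41 = 0.
Eigenvalues λ = 4 ± 5i (complex conjugate pair).
For λ=4+5i: an eigenvector is (2,1) - i(1,0) = (2 - i, 1).
A real fundamental pair from Re and Im of e^((4+5i)t)v: X_1 = e^(4t)(cos(5t)·(2,1) + sin(5t)·(1,0)), X_2 = e^(4t)(sin(5t)·(2,1) - cos(5t)·(1,0)).
General solution: C_1X_1 + C_2X_2.

p(t) = C_1e^(4t)sin(5t) + 2C_1e^(4t)cos(5t) + 2C_2e^(4t)sin(5t) - C_2e^(4t)cos(5t), q(t) = C_1e^(4t)cos(5t) + C_2e^(4t)sin(5t)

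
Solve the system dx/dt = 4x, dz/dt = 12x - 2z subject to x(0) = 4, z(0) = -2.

x(t) = 4e^(4t), z(t) = 8e^(4t) - 10e^(-2t)

Coefficient matrix A = [[4, 0], [12, -2]].
Characteristic polynomial det(A - λI) = λ^2 - 2λ - 8 = 0.
Eigenvalues λ = -2, 4.
For λ=-2: (A-λI) row 1 is [6, 0], so an eigenvector is (0, 1).
For λ=4: (A-λI) row 2 is [12, -6], so an eigenvector is (1, 2).
General solution: C_1e^(-2t)(0,1) + C_2e^(4t)(1,2).
Applying x(0)=4, z(0)=-2 gives C_1=-10, C_2=4.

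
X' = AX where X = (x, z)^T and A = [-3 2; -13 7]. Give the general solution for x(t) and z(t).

Coefficient matrix A = [[-3, 2], [-13, 7]].
Characteristic polynomial det(A - λI) = λ^2 - 4λ + 5 = 0.
Eigenvalues λ = 2 ± i (complex conjugate pair).
For λ=2+i: an eigenvector is (1,3) - i(1,2) = (1 - i, 3 - 2i).
A real fundamental pair from Re and Im of e^((2+i)t)v: X_1 = e^(2t)(cos(t)·(1,3) + sin(t)·(1,2)), X_2 = e^(2t)(sin(t)·(1,3) - cos(t)·(1,2)).
General solution: K_1X_1 + K_2X_2.

x(t) = K_1e^(2t)sin(t) + K_1e^(2t)cos(t) + K_2e^(2t)sin(t) - K_2e^(2t)cos(t), z(t) = 2K_1e^(2t)sin(t) + 3K_1e^(2t)cos(t) + 3K_2e^(2t)sin(t) - 2K_2e^(2t)cos(t)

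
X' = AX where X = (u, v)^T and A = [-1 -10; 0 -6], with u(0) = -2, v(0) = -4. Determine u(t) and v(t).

Coefficient matrix A = [[-1, -10], [0, -6]].
Characteristic polynomial det(A - λI) = λ^2 + 7λ + 6 = 0.
Eigenvalues λ = -6, -1.
For λ=-6: (A-λI) row 1 is [5, -10], so an eigenvector is (2, 1).
For λ=-1: (A-λI) row 1 is [0, -10], so an eigenvector is (1, 0).
General solution: c_1e^(-6t)(2,1) + c_2e^(-t)(1,0).
Applying u(0)=-2, v(0)=-4 gives c_1=-4, c_2=6.

u(t) = 6e^(-t) - 8e^(-6t), v(t) = -4e^(-6t)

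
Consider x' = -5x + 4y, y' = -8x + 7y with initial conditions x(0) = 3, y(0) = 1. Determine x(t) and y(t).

Coefficient matrix A = [[-5, 4], [-8, 7]].
Characteristic polynomial det(A - λI) = λ^2 - 2λ - 3 = 0.
Eigenvalues λ = -1, 3.
For λ=-1: (A-λI) row 1 is [-4, 4], so an eigenvector is (-1, -1).
For λ=3: (A-λI) row 1 is [-8, 4], so an eigenvector is (-1, -2).
General solution: c_1e^(-t)(-1,-1) + c_2e^(3t)(-1,-2).
Applying x(0)=3, y(0)=1 gives c_1=-5, c_2=2.

x(t) = -2e^(3t) + 5e^(-t), y(t) = -4e^(3t) + 5e^(-t)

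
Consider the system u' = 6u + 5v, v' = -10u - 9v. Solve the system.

u(t) = -c_1e^(-4t) + c_2e^(t), v(t) = 2c_1e^(-4t) - c_2e^(t)

Coefficient matrix A = [[6, 5], [-10, -9]].
Characteristic polynomial det(A - λI) = λ^2 + 3λ - 4 = 0.
Eigenvalues λ = -4, 1.
For λ=-4: (A-λI) row 1 is [10, 5], so an eigenvector is (-1, 2).
For λ=1: (A-λI) row 1 is [5, 5], so an eigenvector is (1, -1).
General solution: c_1e^(-4t)(-1,2) + c_2e^(t)(1,-1).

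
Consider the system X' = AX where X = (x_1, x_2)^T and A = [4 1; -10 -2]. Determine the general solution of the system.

Coefficient matrix A = [[4, 1], [-10, -2]].
Characteristic polynomial det(A - λI) = λ^2 - 2λ + 2 = 0.
Eigenvalues λ = 1 ± i (complex conjugate pair).
For λ=1+i: an eigenvector is (-1,3) - i(0,1) = (-1, 3 - i).
A real fundamental pair from Re and Im of e^((1+i)t)v: X_1 = e^(t)(cos(t)·(-1,3) + sin(t)·(0,1)), X_2 = e^(t)(sin(t)·(-1,3) - cos(t)·(0,1)).
General solution: C_1X_1 + C_2X_2.

x_1(t) = -C_1e^(t)cos(t) - C_2e^(t)sin(t), x_2(t) = C_1e^(t)sin(t) + 3C_1e^(t)cos(t) + 3C_2e^(t)sin(t) - C_2e^(t)cos(t)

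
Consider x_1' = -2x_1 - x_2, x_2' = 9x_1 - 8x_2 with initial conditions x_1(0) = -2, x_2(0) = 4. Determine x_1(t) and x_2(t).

x_1(t) = -10te^(-5t) - 2e^(-5t), x_2(t) = -30te^(-5t) + 4e^(-5t)

Coefficient matrix A = [[-2, -1], [9, -8]].
Characteristic polynomial det(A - λI) = λ^2 + 10λ + 25 = 0.
Single eigenvalue λ = -5 with algebraic multiplicity 2.
Eigenvector v = (1,3); generalized eigenvector w with (A-λI)w=v is (1,2).
General solution: e^(-5t)[K_1·v + K_2·(t·v + w)].
Applying x_1(0)=-2, x_2(0)=4 gives K_1=8, K_2=-10.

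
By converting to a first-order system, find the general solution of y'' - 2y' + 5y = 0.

Let x_1 = y, x_2 = y'. Then x_1' = x_2 and x_2' = -5x_1 + 2x_2.
A = [[0,1],[-5,2]]; det(A-λI) = λ^2 - 2λ + 5.
Eigenvalues λ = 1 ± 2i.

y(t) = C_1e^(t)cos(2t) + C_2e^(t)sin(2t)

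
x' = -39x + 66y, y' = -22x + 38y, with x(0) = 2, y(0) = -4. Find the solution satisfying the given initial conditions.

Coefficient matrix A = [[-39, 66], [-22, 38]].
Characteristic polynomial det(A - λI) = λ^2 + λ - 30 = 0.
Eigenvalues λ = 5, -6.
For λ=5: (A-λI) row 1 is [-44, 66], so an eigenvector is (-3, -2).
For λ=-6: (A-λI) row 1 is [-33, 66], so an eigenvector is (-2, -1).
General solution: K_1e^(5t)(-3,-2) + K_2e^(-6t)(-2,-1).
Applying x(0)=2, y(0)=-4 gives K_1=10, K_2=-16.

x(t) = -30e^(5t) + 32e^(-6t), y(t) = -20e^(5t) + 16e^(-6t)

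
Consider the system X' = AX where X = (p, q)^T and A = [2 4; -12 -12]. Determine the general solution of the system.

Coefficient matrix A = [[2, 4], [-12, -12]].
Characteristic polynomial det(A - λI) = λ^2 + 10λ + 24 = 0.
Eigenvalues λ = -4, -6.
For λ=-4: (A-λI) row 1 is [6, 4], so an eigenvector is (2, -3).
For λ=-6: (A-λI) row 1 is [8, 4], so an eigenvector is (-1, 2).
General solution: C_1e^(-4t)(2,-3) + C_2e^(-6t)(-1,2).

p(t) = 2C_1e^(-4t) - C_2e^(-6t), q(t) = -3C_1e^(-4t) + 2C_2e^(-6t)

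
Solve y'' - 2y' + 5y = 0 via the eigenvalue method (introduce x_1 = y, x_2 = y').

y(t) = K_1e^(t)cos(2t) + K_2e^(t)sin(2t)

Let x_1 = y, x_2 = y'. Then x_1' = x_2 and x_2' = -5x_1 + 2x_2.
A = [[0,1],[-5,2]]; det(A-λI) = λ^2 - 2λ + 5.
Eigenvalues λ = 1 ± 2i.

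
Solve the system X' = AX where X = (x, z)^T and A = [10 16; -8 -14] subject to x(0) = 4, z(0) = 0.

Coefficient matrix A = [[10, 16], [-8, -14]].
Characteristic polynomial det(A - λI) = λ^2 + 4λ - 12 = 0.
Eigenvalues λ = 2, -6.
For λ=2: (A-λI) row 1 is [8, 16], so an eigenvector is (-2, 1).
For λ=-6: (A-λI) row 1 is [16, 16], so an eigenvector is (-1, 1).
General solution: c_1e^(2t)(-2,1) + c_2e^(-6t)(-1,1).
Applying x(0)=4, z(0)=0 gives c_1=-4, c_2=4.

x(t) = 8e^(2t) - 4e^(-6t), z(t) = -4e^(2t) + 4e^(-6t)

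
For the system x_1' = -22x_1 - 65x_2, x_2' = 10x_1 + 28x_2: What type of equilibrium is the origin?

unstable spiral

A = [[-22,-65],[10,28]]; det(A-λI) = λ^2 - 6λ + 34.
λ = 3 ± 5i: positive real part.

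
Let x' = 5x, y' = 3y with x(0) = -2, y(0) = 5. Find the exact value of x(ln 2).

A = [[5,0],[0,3]]; eigenvalues λ = 3, 5.
Eigenvectors: (0,-1) for λ=3, (1,0) for λ=5.
From the initial condition, c_1 = -5, c_2 = -2.
x(ln 2) = (-5)(2^3)(0) + (-2)(2^5)(1) = -64.

-64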